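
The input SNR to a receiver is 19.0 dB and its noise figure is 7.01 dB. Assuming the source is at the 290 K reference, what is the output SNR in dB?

11.99 dB

By definition F = SNR_in/SNR_out, so in dB: SNR_out = SNR_in − NF
SNR_out = 19.0 − 7.01 = 11.99 dB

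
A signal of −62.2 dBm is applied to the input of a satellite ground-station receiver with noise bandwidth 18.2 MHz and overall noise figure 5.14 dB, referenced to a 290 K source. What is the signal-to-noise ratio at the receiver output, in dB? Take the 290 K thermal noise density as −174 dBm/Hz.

34.1 dB

Noise floor: N = −174 + 10 log₁₀(B) + NF
10 log₁₀(1.82×10⁷) = 72.6 dB
N = −174 + 72.6 + 5.14 = −96.26 dBm
SNR = P_sig − N = −62.2 − (−96.26) = 34.06 dB → 34.1 dB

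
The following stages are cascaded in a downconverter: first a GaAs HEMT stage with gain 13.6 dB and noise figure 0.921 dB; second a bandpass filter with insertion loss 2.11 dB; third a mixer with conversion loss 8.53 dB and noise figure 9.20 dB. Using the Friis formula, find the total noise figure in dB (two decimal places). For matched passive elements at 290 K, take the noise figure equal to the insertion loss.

Convert to linear (a loss of L dB is a gain of −L dB): F_i = 10^(NF_i/10), G_i = 10^(G_i,dB/10)
  Stage 1: F_1 = 10^(0.921/10) = 1.236, G_1 = 10^(13.6/10) = 22.91
  Stage 2: F_2 = 10^(2.11/10) = 1.626, G_2 = 10^(−2.11/10) = 0.6152
  Stage 3: F_3 = 10^(9.20/10) = 8.318, G_3 = 10^(−8.53/10) = 0.1403
Friis cascade:
  F = 1.236 + (1.626 − 1)/22.91 + (8.318 − 1)/14.09 = 1.783
NF = 10 log₁₀(1.783) = 2.51 dB

2.51 dB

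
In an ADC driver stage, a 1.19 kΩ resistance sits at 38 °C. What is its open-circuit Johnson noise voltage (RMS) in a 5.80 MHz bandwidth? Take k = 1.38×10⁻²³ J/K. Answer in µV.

T = 38 °C + 273.15 = 311.15 K
V_n = √(4kTRB)
4kTRB = 4 × 1.38×10⁻²³ × 311.15 × 1.19×10³ × 5.80×10⁶ = 1.19×10⁻¹⁰ V²
V_n = √(1.19×10⁻¹⁰) = 1.09×10⁻⁵ V = 10.9 µV

10.9 µV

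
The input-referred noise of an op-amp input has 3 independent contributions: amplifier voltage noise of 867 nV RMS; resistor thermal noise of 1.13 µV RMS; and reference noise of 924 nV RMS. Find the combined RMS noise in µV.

Uncorrelated sources add in power (mean-square): V_tot = √(ΣV_i²)
V_tot = √[(8.67×10⁻⁷)² + (1.13×10⁻⁶)² + (9.24×10⁻⁷)²] = 1.70×10⁻⁶ V = 1.70 µV

1.70 µV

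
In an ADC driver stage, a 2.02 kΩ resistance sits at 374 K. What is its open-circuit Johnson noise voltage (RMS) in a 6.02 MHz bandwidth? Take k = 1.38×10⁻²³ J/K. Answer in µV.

15.8 µV

V_n = √(4kTRB)
4kTRB = 4 × 1.38×10⁻²³ × 374 × 2.02×10³ × 6.02×10⁶ = 2.51×10⁻¹⁰ V²
V_n = √(2.51×10⁻¹⁰) = 1.58×10⁻⁵ V = 15.8 µV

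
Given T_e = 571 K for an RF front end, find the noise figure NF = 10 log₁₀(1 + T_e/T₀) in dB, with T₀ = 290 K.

4.73 dB

F = 1 + T_e/T₀ = 1 + 571/290 = 2.96897
NF = 10 log₁₀(2.96897) = 4.73 dB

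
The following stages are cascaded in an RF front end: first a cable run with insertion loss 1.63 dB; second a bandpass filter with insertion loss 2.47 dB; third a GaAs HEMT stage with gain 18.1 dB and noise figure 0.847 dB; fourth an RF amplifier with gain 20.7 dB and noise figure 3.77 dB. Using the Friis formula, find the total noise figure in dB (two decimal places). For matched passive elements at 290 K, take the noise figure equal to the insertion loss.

5.02 dB

Convert to linear (a loss of L dB is a gain of −L dB): F_i = 10^(NF_i/10), G_i = 10^(G_i,dB/10)
  Stage 1: F_1 = 10^(1.63/10) = 1.455, G_1 = 10^(−1.63/10) = 0.6871
  Stage 2: F_2 = 10^(2.47/10) = 1.766, G_2 = 10^(−2.47/10) = 0.5662
  Stage 3: F_3 = 10^(0.847/10) = 1.215, G_3 = 10^(18.1/10) = 64.57
  Stage 4: F_4 = 10^(3.77/10) = 2.382, G_4 = 10^(20.7/10) = 117.5
Friis cascade:
  F = 1.455 + (1.766 − 1)/0.6871 + (1.215 − 1)/0.3890 + (2.382 − 1)/25.12 = 3.179
NF = 10 log₁₀(3.179) = 5.02 dB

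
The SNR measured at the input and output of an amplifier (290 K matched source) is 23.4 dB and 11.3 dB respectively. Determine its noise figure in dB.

NF (dB) = SNR_in(dB) − SNR_out(dB) when the source is at T₀
NF = 23.4 − 11.3 = 12.1 dB

12.1 dB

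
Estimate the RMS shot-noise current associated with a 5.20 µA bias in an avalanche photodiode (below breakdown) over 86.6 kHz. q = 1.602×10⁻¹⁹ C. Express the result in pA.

380 pA

I_n = √(2qI·B)
2qI·B = 2 × 1.602×10⁻¹⁹ × 5.20×10⁻⁶ × 8.66×10⁴ = 1.44×10⁻¹⁹ A²
I_n = √(1.44×10⁻¹⁹) = 3.80×10⁻¹⁰ A = 380 pA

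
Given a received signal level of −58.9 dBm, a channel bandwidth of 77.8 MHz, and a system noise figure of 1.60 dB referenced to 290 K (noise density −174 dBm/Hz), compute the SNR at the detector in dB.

Noise floor: N = −174 + 10 log₁₀(B) + NF
10 log₁₀(7.78×10⁷) = 78.91 dB
N = −174 + 78.91 + 1.60 = −93.49 dBm
SNR = P_sig − N = −58.9 − (−93.49) = 34.59 dB → 34.6 dB

34.6 dB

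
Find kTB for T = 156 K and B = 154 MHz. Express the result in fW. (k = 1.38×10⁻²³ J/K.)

332 fW

P_n = kTB = 1.38×10⁻²³ × 156 × 1.54×10⁸ = 3.32×10⁻¹³ W = 332 fW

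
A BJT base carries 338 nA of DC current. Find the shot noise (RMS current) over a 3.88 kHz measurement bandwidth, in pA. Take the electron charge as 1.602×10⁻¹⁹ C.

I_n = √(2qI·B)
2qI·B = 2 × 1.602×10⁻¹⁹ × 3.38×10⁻⁷ × 3.88×10³ = 4.20×10⁻²² A²
I_n = √(4.20×10⁻²²) = 2.05×10⁻¹¹ A = 20.5 pA

20.5 pA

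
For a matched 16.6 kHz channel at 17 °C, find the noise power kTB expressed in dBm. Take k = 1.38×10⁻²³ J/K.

−131.8 dBm

T = 17 °C + 273.15 = 290.15 K
P_n = kTB = 1.38×10⁻²³ × 290.15 × 1.66×10⁴ = 6.65×10⁻¹⁷ W
In dBm: 10 log₁₀(6.65×10⁻¹⁷ / 10⁻³) = −131.8 dBm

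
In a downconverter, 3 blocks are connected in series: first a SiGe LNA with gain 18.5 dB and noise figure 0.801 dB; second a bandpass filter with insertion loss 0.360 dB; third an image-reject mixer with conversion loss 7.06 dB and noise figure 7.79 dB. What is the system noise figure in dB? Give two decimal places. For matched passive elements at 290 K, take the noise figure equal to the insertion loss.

1.07 dB

Convert to linear (a loss of L dB is a gain of −L dB): F_i = 10^(NF_i/10), G_i = 10^(G_i,dB/10)
  Stage 1: F_1 = 10^(0.801/10) = 1.203, G_1 = 10^(18.5/10) = 70.79
  Stage 2: F_2 = 10^(0.360/10) = 1.086, G_2 = 10^(−0.360/10) = 0.9204
  Stage 3: F_3 = 10^(7.79/10) = 6.012, G_3 = 10^(−7.06/10) = 0.1968
Friis cascade:
  F = 1.203 + (1.086 − 1)/70.79 + (6.012 − 1)/65.16 = 1.281
NF = 10 log₁₀(1.281) = 1.07 dB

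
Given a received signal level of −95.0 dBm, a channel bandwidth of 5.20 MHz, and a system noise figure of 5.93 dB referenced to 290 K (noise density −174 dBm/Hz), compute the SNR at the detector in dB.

5.9 dB

Noise floor: N = −174 + 10 log₁₀(B) + NF
10 log₁₀(5.20×10⁶) = 67.16 dB
N = −174 + 67.16 + 5.93 = −100.91 dBm
SNR = P_sig − N = −95.0 − (−100.91) = 5.91 dB → 5.9 dB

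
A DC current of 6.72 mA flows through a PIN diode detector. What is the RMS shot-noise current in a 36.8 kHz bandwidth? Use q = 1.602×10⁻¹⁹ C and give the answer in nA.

8.90 nA

I_n = √(2qI·B)
2qI·B = 2 × 1.602×10⁻¹⁹ × 6.72×10⁻³ × 3.68×10⁴ = 7.92×10⁻¹⁷ A²
I_n = √(7.92×10⁻¹⁷) = 8.90×10⁻⁹ A = 8.90 nA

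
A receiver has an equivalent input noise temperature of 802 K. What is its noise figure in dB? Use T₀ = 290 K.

5.76 dB

F = 1 + T_e/T₀ = 1 + 802/290 = 3.76552
NF = 10 log₁₀(3.76552) = 5.76 dB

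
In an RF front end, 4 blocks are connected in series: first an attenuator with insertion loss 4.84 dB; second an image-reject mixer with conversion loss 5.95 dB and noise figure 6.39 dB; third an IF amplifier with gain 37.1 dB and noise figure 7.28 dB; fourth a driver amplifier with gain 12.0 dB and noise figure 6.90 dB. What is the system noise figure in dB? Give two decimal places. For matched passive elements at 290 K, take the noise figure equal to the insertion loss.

18.16 dB

Convert to linear (a loss of L dB is a gain of −L dB): F_i = 10^(NF_i/10), G_i = 10^(G_i,dB/10)
  Stage 1: F_1 = 10^(4.84/10) = 3.048, G_1 = 10^(−4.84/10) = 0.3281
  Stage 2: F_2 = 10^(6.39/10) = 4.355, G_2 = 10^(−5.95/10) = 0.2541
  Stage 3: F_3 = 10^(7.28/10) = 5.346, G_3 = 10^(37.1/10) = 5129
  Stage 4: F_4 = 10^(6.90/10) = 4.898, G_4 = 10^(12.0/10) = 15.85
Friis cascade:
  F = 3.048 + (4.355 − 1)/0.3281 + (5.346 − 1)/0.08337 + (4.898 − 1)/427.6 = 65.41
NF = 10 log₁₀(65.41) = 18.16 dB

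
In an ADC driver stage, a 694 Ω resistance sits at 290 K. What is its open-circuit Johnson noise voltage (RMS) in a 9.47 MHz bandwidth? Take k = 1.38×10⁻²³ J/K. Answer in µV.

10.3 µV

V_n = √(4kTRB)
4kTRB = 4 × 1.38×10⁻²³ × 290 × 6.94×10² × 9.47×10⁶ = 1.05×10⁻¹⁰ V²
V_n = √(1.05×10⁻¹⁰) = 1.03×10⁻⁵ V = 10.3 µV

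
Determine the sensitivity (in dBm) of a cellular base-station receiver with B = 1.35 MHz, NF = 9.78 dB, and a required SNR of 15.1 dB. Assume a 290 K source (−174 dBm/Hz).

−87.8 dBm

Sensitivity = −174 + 10 log₁₀(B) + NF + SNR_min
= −174 + 61.3 + 9.78 + 15.1
= −87.82 dBm → −87.8 dBm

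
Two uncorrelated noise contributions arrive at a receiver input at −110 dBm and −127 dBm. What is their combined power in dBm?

Convert to linear, add, convert back:
P₁ = 1.00×10⁻¹⁴ W, P₂ = 2.00×10⁻¹⁶ W
P_tot = 1.02×10⁻¹⁴ W → 10 log₁₀(P_tot / 10⁻³) = −109.9 dBm

−109.9 dBm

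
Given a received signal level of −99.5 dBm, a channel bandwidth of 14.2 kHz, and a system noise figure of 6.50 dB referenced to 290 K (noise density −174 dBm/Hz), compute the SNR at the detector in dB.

26.5 dB

Noise floor: N = −174 + 10 log₁₀(B) + NF
10 log₁₀(1.42×10⁴) = 41.52 dB
N = −174 + 41.52 + 6.50 = −125.98 dBm
SNR = P_sig − N = −99.5 − (−125.98) = 26.48 dB → 26.5 dB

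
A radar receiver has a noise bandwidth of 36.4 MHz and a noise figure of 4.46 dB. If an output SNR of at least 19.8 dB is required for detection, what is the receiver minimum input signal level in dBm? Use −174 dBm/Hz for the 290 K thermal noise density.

−74.1 dBm

Sensitivity = −174 + 10 log₁₀(B) + NF + SNR_min
= −174 + 75.61 + 4.46 + 19.8
= −74.13 dBm → −74.1 dBm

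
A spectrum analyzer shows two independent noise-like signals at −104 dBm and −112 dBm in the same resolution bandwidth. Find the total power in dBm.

Convert to linear, add, convert back:
P₁ = 3.98×10⁻¹⁴ W, P₂ = 6.31×10⁻¹⁵ W
P_tot = 4.61×10⁻¹⁴ W → 10 log₁₀(P_tot / 10⁻³) = −103.4 dBm

−103.4 dBm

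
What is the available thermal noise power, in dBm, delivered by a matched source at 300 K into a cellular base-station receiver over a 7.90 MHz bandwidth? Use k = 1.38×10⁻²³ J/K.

P_n = kTB = 1.38×10⁻²³ × 300 × 7.90×10⁶ = 3.27×10⁻¹⁴ W
In dBm: 10 log₁₀(3.27×10⁻¹⁴ / 10⁻³) = −104.9 dBm

−104.9 dBm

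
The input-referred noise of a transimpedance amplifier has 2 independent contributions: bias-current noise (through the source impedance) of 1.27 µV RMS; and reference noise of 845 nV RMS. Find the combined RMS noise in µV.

1.53 µV

Uncorrelated sources add in power (mean-square): V_tot = √(ΣV_i²)
V_tot = √[(1.27×10⁻⁶)² + (8.45×10⁻⁷)²] = 1.53×10⁻⁶ V = 1.53 µV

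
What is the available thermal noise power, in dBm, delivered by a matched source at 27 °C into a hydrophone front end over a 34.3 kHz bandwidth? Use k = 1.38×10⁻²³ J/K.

T = 27 °C + 273.15 = 300.15 K
P_n = kTB = 1.38×10⁻²³ × 300.15 × 3.43×10⁴ = 1.42×10⁻¹⁶ W
In dBm: 10 log₁₀(1.42×10⁻¹⁶ / 10⁻³) = −128.5 dBm

−128.5 dBm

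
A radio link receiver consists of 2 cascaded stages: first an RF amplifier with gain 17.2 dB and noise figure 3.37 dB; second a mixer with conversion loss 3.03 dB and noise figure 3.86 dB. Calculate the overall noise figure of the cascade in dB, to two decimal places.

3.42 dB

Convert to linear (a loss of L dB is a gain of −L dB): F_i = 10^(NF_i/10), G_i = 10^(G_i,dB/10)
  Stage 1: F_1 = 10^(3.37/10) = 2.173, G_1 = 10^(17.2/10) = 52.48
  Stage 2: F_2 = 10^(3.86/10) = 2.432, G_2 = 10^(−3.03/10) = 0.4977
Friis cascade:
  F = 2.173 + (2.432 − 1)/52.48 = 2.200
NF = 10 log₁₀(2.200) = 3.42 dB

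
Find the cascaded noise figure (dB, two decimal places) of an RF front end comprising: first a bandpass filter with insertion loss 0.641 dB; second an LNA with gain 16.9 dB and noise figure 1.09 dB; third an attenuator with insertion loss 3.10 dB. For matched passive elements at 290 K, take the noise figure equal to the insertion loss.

1.80 dB

Convert to linear (a loss of L dB is a gain of −L dB): F_i = 10^(NF_i/10), G_i = 10^(G_i,dB/10)
  Stage 1: F_1 = 10^(0.641/10) = 1.159, G_1 = 10^(−0.641/10) = 0.8628
  Stage 2: F_2 = 10^(1.09/10) = 1.285, G_2 = 10^(16.9/10) = 48.98
  Stage 3: F_3 = 10^(3.10/10) = 2.042, G_3 = 10^(−3.10/10) = 0.4898
Friis cascade:
  F = 1.159 + (1.285 − 1)/0.8628 + (2.042 − 1)/42.26 = 1.514
NF = 10 log₁₀(1.514) = 1.80 dB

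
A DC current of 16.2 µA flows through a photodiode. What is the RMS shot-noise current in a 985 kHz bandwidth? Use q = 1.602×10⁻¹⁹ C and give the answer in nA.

I_n = √(2qI·B)
2qI·B = 2 × 1.602×10⁻¹⁹ × 1.62×10⁻⁵ × 9.85×10⁵ = 5.11×10⁻¹⁸ A²
I_n = √(5.11×10⁻¹⁸) = 2.26×10⁻⁹ A = 2.26 nA

2.26 nA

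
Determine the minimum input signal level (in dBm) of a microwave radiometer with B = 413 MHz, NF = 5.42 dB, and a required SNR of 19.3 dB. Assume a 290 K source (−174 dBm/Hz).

−63.1 dBm

Sensitivity = −174 + 10 log₁₀(B) + NF + SNR_min
= −174 + 86.16 + 5.42 + 19.3
= −63.12 dBm → −63.1 dBm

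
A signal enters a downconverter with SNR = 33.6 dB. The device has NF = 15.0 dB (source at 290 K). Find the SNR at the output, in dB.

By definition F = SNR_in/SNR_out, so in dB: SNR_out = SNR_in − NF
SNR_out = 33.6 − 15.0 = 18.6 dB

18.6 dB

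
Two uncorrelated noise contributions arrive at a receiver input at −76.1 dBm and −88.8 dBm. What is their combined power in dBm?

−75.9 dBm

Convert to linear, add, convert back:
P₁ = 2.45×10⁻¹¹ W, P₂ = 1.32×10⁻¹² W
P_tot = 2.59×10⁻¹¹ W → 10 log₁₀(P_tot / 10⁻³) = −75.9 dBm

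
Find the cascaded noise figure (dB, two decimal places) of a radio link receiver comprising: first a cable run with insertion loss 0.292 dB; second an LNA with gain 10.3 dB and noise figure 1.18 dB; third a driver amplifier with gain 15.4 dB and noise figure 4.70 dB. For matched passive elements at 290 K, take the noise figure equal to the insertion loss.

Convert to linear (a loss of L dB is a gain of −L dB): F_i = 10^(NF_i/10), G_i = 10^(G_i,dB/10)
  Stage 1: F_1 = 10^(0.292/10) = 1.070, G_1 = 10^(−0.292/10) = 0.9350
  Stage 2: F_2 = 10^(1.18/10) = 1.312, G_2 = 10^(10.3/10) = 10.72
  Stage 3: F_3 = 10^(4.70/10) = 2.951, G_3 = 10^(15.4/10) = 34.67
Friis cascade:
  F = 1.070 + (1.312 − 1)/0.9350 + (2.951 − 1)/10.02 = 1.598
NF = 10 log₁₀(1.598) = 2.04 dB

2.04 dB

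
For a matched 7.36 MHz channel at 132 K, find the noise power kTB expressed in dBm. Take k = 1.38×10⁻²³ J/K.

−108.7 dBm

P_n = kTB = 1.38×10⁻²³ × 132 × 7.36×10⁶ = 1.34×10⁻¹⁴ W
In dBm: 10 log₁₀(1.34×10⁻¹⁴ / 10⁻³) = −108.7 dBm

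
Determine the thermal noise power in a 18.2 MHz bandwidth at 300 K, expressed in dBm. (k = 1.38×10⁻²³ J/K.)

−101.2 dBm

P_n = kTB = 1.38×10⁻²³ × 300 × 1.82×10⁷ = 7.53×10⁻¹⁴ W
In dBm: 10 log₁₀(7.53×10⁻¹⁴ / 10⁻³) = −101.2 dBm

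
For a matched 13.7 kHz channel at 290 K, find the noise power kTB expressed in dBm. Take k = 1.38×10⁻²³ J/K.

−132.6 dBm

P_n = kTB = 1.38×10⁻²³ × 290 × 1.37×10⁴ = 5.48×10⁻¹⁷ W
In dBm: 10 log₁₀(5.48×10⁻¹⁷ / 10⁻³) = −132.6 dBm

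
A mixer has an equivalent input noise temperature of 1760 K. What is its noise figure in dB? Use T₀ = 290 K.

8.49 dB

F = 1 + T_e/T₀ = 1 + 1760/290 = 7.06897
NF = 10 log₁₀(7.06897) = 8.49 dB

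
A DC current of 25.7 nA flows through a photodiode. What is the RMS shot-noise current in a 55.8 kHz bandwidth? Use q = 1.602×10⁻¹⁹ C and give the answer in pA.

21.4 pA

I_n = √(2qI·B)
2qI·B = 2 × 1.602×10⁻¹⁹ × 2.57×10⁻⁸ × 5.58×10⁴ = 4.59×10⁻²² A²
I_n = √(4.59×10⁻²²) = 2.14×10⁻¹¹ A = 21.4 pA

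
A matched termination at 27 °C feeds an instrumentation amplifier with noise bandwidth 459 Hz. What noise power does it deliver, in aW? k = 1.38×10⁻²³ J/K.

1.90 aW

T = 27 °C + 273.15 = 300.15 K
P_n = kTB = 1.38×10⁻²³ × 300.15 × 4.59×10² = 1.90×10⁻¹⁸ W = 1.90 aW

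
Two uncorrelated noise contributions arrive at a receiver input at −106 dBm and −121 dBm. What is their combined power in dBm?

Convert to linear, add, convert back:
P₁ = 2.51×10⁻¹⁴ W, P₂ = 7.94×10⁻¹⁶ W
P_tot = 2.59×10⁻¹⁴ W → 10 log₁₀(P_tot / 10⁻³) = −105.9 dBm

−105.9 dBm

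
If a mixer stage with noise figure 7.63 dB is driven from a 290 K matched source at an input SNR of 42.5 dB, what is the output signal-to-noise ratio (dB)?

By definition F = SNR_in/SNR_out, so in dB: SNR_out = SNR_in − NF
SNR_out = 42.5 − 7.63 = 34.87 dB

34.87 dB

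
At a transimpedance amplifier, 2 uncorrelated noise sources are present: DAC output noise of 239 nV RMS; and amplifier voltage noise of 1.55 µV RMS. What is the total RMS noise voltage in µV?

1.57 µV

Uncorrelated sources add in power (mean-square): V_tot = √(ΣV_i²)
V_tot = √[(2.39×10⁻⁷)² + (1.55×10⁻⁶)²] = 1.57×10⁻⁶ V = 1.57 µV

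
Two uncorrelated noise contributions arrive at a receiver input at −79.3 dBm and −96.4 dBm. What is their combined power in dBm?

−79.2 dBm

Convert to linear, add, convert back:
P₁ = 1.17×10⁻¹¹ W, P₂ = 2.29×10⁻¹³ W
P_tot = 1.20×10⁻¹¹ W → 10 log₁₀(P_tot / 10⁻³) = −79.2 dBm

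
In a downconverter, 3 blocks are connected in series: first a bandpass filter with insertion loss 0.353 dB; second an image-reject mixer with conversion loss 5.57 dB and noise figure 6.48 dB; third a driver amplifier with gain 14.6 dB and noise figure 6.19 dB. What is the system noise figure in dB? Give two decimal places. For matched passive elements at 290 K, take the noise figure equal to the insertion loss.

Convert to linear (a loss of L dB is a gain of −L dB): F_i = 10^(NF_i/10), G_i = 10^(G_i,dB/10)
  Stage 1: F_1 = 10^(0.353/10) = 1.085, G_1 = 10^(−0.353/10) = 0.9219
  Stage 2: F_2 = 10^(6.48/10) = 4.446, G_2 = 10^(−5.57/10) = 0.2773
  Stage 3: F_3 = 10^(6.19/10) = 4.159, G_3 = 10^(14.6/10) = 28.84
Friis cascade:
  F = 1.085 + (4.446 − 1)/0.9219 + (4.159 − 1)/0.2557 = 17.18
NF = 10 log₁₀(17.18) = 12.35 dB

12.35 dB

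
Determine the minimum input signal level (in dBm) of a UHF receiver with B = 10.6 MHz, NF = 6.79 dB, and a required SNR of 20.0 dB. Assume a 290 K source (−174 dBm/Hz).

Sensitivity = −174 + 10 log₁₀(B) + NF + SNR_min
= −174 + 70.25 + 6.79 + 20.0
= −76.96 dBm → −77.0 dBm

−77.0 dBm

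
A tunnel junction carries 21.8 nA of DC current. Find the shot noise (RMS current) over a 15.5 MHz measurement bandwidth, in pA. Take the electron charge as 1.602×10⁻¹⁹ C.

329 pA

I_n = √(2qI·B)
2qI·B = 2 × 1.602×10⁻¹⁹ × 2.18×10⁻⁸ × 1.55×10⁷ = 1.08×10⁻¹⁹ A²
I_n = √(1.08×10⁻¹⁹) = 3.29×10⁻¹⁰ A = 329 pA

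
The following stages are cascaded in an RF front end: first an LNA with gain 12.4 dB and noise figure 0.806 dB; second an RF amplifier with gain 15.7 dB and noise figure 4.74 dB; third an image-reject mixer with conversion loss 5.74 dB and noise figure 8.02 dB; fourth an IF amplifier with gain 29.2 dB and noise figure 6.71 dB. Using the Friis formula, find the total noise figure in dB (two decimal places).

Convert to linear (a loss of L dB is a gain of −L dB): F_i = 10^(NF_i/10), G_i = 10^(G_i,dB/10)
  Stage 1: F_1 = 10^(0.806/10) = 1.204, G_1 = 10^(12.4/10) = 17.38
  Stage 2: F_2 = 10^(4.74/10) = 2.979, G_2 = 10^(15.7/10) = 37.15
  Stage 3: F_3 = 10^(8.02/10) = 6.339, G_3 = 10^(−5.74/10) = 0.2667
  Stage 4: F_4 = 10^(6.71/10) = 4.688, G_4 = 10^(29.2/10) = 831.8
Friis cascade:
  F = 1.204 + (2.979 − 1)/17.38 + (6.339 − 1)/645.7 + (4.688 − 1)/172.2 = 1.347
NF = 10 log₁₀(1.347) = 1.30 dB

1.30 dB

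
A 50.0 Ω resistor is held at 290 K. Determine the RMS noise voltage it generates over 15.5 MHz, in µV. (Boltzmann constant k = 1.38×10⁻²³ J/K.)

3.52 µV

V_n = √(4kTRB)
4kTRB = 4 × 1.38×10⁻²³ × 290 × 5.00×10¹ × 1.55×10⁷ = 1.24×10⁻¹¹ V²
V_n = √(1.24×10⁻¹¹) = 3.52×10⁻⁶ V = 3.52 µV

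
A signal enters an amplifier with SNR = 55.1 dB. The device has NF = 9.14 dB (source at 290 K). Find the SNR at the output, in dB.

By definition F = SNR_in/SNR_out, so in dB: SNR_out = SNR_in − NF
SNR_out = 55.1 − 9.14 = 45.96 dB

45.96 dB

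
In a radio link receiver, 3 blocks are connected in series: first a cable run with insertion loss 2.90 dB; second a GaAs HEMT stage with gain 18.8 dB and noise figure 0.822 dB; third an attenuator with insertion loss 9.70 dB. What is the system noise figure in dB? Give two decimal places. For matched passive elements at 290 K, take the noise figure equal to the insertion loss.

4.10 dB

Convert to linear (a loss of L dB is a gain of −L dB): F_i = 10^(NF_i/10), G_i = 10^(G_i,dB/10)
  Stage 1: F_1 = 10^(2.90/10) = 1.950, G_1 = 10^(−2.90/10) = 0.5129
  Stage 2: F_2 = 10^(0.822/10) = 1.208, G_2 = 10^(18.8/10) = 75.86
  Stage 3: F_3 = 10^(9.70/10) = 9.333, G_3 = 10^(−9.70/10) = 0.1072
Friis cascade:
  F = 1.950 + (1.208 − 1)/0.5129 + (9.333 − 1)/38.90 = 2.570
NF = 10 log₁₀(2.570) = 4.10 dB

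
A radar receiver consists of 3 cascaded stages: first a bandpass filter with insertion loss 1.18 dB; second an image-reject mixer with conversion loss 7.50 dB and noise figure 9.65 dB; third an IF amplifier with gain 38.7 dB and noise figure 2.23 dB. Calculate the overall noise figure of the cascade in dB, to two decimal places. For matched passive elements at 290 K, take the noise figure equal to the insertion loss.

12.32 dB

Convert to linear (a loss of L dB is a gain of −L dB): F_i = 10^(NF_i/10), G_i = 10^(G_i,dB/10)
  Stage 1: F_1 = 10^(1.18/10) = 1.312, G_1 = 10^(−1.18/10) = 0.7621
  Stage 2: F_2 = 10^(9.65/10) = 9.226, G_2 = 10^(−7.50/10) = 0.1778
  Stage 3: F_3 = 10^(2.23/10) = 1.671, G_3 = 10^(38.7/10) = 7413
Friis cascade:
  F = 1.312 + (9.226 − 1)/0.7621 + (1.671 − 1)/0.1355 = 17.06
NF = 10 log₁₀(17.06) = 12.32 dB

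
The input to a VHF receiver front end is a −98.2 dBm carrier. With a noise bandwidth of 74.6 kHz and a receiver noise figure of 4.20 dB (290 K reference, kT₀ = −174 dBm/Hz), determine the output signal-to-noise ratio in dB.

22.9 dB

Noise floor: N = −174 + 10 log₁₀(B) + NF
10 log₁₀(7.46×10⁴) = 48.73 dB
N = −174 + 48.73 + 4.20 = −121.07 dBm
SNR = P_sig − N = −98.2 − (−121.07) = 22.87 dB → 22.9 dB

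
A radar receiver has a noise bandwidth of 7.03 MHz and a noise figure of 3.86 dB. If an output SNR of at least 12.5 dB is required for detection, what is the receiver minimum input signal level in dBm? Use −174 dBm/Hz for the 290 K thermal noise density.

−89.2 dBm

Sensitivity = −174 + 10 log₁₀(B) + NF + SNR_min
= −174 + 68.47 + 3.86 + 12.5
= −89.17 dBm → −89.2 dBm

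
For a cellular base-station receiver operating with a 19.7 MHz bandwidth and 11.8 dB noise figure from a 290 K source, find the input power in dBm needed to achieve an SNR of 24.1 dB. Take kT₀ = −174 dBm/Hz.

Sensitivity = −174 + 10 log₁₀(B) + NF + SNR_min
= −174 + 72.94 + 11.8 + 24.1
= −65.16 dBm → −65.2 dBm

−65.2 dBm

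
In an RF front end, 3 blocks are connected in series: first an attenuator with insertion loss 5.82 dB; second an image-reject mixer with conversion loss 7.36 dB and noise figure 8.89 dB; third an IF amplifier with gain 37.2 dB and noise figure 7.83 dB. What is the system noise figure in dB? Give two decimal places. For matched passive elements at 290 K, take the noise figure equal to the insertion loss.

21.30 dB

Convert to linear (a loss of L dB is a gain of −L dB): F_i = 10^(NF_i/10), G_i = 10^(G_i,dB/10)
  Stage 1: F_1 = 10^(5.82/10) = 3.819, G_1 = 10^(−5.82/10) = 0.2618
  Stage 2: F_2 = 10^(8.89/10) = 7.745, G_2 = 10^(−7.36/10) = 0.1837
  Stage 3: F_3 = 10^(7.83/10) = 6.067, G_3 = 10^(37.2/10) = 5248
Friis cascade:
  F = 3.819 + (7.745 − 1)/0.2618 + (6.067 − 1)/0.04808 = 135.0
NF = 10 log₁₀(135.0) = 21.30 dB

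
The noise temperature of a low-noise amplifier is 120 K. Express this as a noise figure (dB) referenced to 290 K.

1.50 dB

F = 1 + T_e/T₀ = 1 + 120/290 = 1.41379
NF = 10 log₁₀(1.41379) = 1.50 dB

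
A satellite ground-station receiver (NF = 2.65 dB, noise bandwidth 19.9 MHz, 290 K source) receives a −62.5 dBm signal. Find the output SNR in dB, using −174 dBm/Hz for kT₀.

Noise floor: N = −174 + 10 log₁₀(B) + NF
10 log₁₀(1.99×10⁷) = 72.99 dB
N = −174 + 72.99 + 2.65 = −98.36 dBm
SNR = P_sig − N = −62.5 − (−98.36) = 35.86 dB → 35.9 dB

35.9 dB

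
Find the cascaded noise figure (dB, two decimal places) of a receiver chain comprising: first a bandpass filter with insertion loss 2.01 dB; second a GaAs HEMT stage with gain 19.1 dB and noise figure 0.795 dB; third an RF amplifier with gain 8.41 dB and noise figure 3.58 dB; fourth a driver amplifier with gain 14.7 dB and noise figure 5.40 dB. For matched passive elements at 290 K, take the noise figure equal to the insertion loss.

2.88 dB

Convert to linear (a loss of L dB is a gain of −L dB): F_i = 10^(NF_i/10), G_i = 10^(G_i,dB/10)
  Stage 1: F_1 = 10^(2.01/10) = 1.589, G_1 = 10^(−2.01/10) = 0.6295
  Stage 2: F_2 = 10^(0.795/10) = 1.201, G_2 = 10^(19.1/10) = 81.28
  Stage 3: F_3 = 10^(3.58/10) = 2.280, G_3 = 10^(8.41/10) = 6.934
  Stage 4: F_4 = 10^(5.40/10) = 3.467, G_4 = 10^(14.7/10) = 29.51
Friis cascade:
  F = 1.589 + (1.201 − 1)/0.6295 + (2.280 − 1)/51.17 + (3.467 − 1)/354.8 = 1.940
NF = 10 log₁₀(1.940) = 2.88 dB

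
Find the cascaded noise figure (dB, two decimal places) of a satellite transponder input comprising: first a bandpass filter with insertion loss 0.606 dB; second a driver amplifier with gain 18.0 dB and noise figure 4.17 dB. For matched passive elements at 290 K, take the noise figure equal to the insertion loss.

4.78 dB

Convert to linear (a loss of L dB is a gain of −L dB): F_i = 10^(NF_i/10), G_i = 10^(G_i,dB/10)
  Stage 1: F_1 = 10^(0.606/10) = 1.150, G_1 = 10^(−0.606/10) = 0.8698
  Stage 2: F_2 = 10^(4.17/10) = 2.612, G_2 = 10^(18.0/10) = 63.10
Friis cascade:
  F = 1.150 + (2.612 − 1)/0.8698 = 3.003
NF = 10 log₁₀(3.003) = 4.78 dB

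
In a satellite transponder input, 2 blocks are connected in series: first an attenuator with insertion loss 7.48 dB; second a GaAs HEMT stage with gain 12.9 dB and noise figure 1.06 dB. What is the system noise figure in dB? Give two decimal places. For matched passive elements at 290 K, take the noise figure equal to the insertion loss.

Convert to linear (a loss of L dB is a gain of −L dB): F_i = 10^(NF_i/10), G_i = 10^(G_i,dB/10)
  Stage 1: F_1 = 10^(7.48/10) = 5.598, G_1 = 10^(−7.48/10) = 0.1786
  Stage 2: F_2 = 10^(1.06/10) = 1.276, G_2 = 10^(12.9/10) = 19.50
Friis cascade:
  F = 5.598 + (1.276 − 1)/0.1786 = 7.145
NF = 10 log₁₀(7.145) = 8.54 dB

8.54 dB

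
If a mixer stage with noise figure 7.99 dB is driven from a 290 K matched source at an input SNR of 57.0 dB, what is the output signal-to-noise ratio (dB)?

49.01 dB

By definition F = SNR_in/SNR_out, so in dB: SNR_out = SNR_in − NF
SNR_out = 57.0 − 7.99 = 49.01 dB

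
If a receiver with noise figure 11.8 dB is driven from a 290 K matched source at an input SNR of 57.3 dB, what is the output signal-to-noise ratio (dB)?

By definition F = SNR_in/SNR_out, so in dB: SNR_out = SNR_in − NF
SNR_out = 57.3 − 11.8 = 45.5 dB

45.5 dB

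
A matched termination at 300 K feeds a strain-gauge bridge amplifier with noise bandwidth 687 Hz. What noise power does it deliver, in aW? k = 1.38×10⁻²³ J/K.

P_n = kTB = 1.38×10⁻²³ × 300 × 6.87×10² = 2.84×10⁻¹⁸ W = 2.84 aW

2.84 aW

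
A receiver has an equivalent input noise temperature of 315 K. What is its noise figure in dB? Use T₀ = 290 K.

F = 1 + T_e/T₀ = 1 + 315/290 = 2.08621
NF = 10 log₁₀(2.08621) = 3.19 dB

3.19 dB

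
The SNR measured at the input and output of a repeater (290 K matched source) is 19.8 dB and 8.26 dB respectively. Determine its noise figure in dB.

11.54 dB

NF (dB) = SNR_in(dB) − SNR_out(dB) when the source is at T₀
NF = 19.8 − 8.26 = 11.54 dB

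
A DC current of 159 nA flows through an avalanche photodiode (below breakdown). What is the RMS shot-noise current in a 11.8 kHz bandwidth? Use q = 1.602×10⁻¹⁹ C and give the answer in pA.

I_n = √(2qI·B)
2qI·B = 2 × 1.602×10⁻¹⁹ × 1.59×10⁻⁷ × 1.18×10⁴ = 6.01×10⁻²² A²
I_n = √(6.01×10⁻²²) = 2.45×10⁻¹¹ A = 24.5 pA

24.5 pA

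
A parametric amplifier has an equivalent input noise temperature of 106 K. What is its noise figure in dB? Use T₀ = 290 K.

F = 1 + T_e/T₀ = 1 + 106/290 = 1.36552
NF = 10 log₁₀(1.36552) = 1.35 dB

1.35 dB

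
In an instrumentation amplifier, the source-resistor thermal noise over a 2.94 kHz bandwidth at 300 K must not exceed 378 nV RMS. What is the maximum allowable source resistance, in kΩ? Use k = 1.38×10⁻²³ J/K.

2.93 kΩ

Johnson–Nyquist: V_n = √(4kTRB) ⇒ R = V_n² / (4kTB)
4kTB = 4 × 1.38×10⁻²³ × 300 × 2.94×10³ = 4.87×10⁻¹⁷
R = (3.78×10⁻⁷)² / 4.87×10⁻¹⁷ = 2.93×10³ Ω = 2.93 kΩ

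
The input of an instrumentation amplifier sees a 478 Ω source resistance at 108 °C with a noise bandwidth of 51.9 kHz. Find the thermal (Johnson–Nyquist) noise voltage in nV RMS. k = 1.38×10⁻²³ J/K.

T = 108 °C + 273.15 = 381.15 K
V_n = √(4kTRB)
4kTRB = 4 × 1.38×10⁻²³ × 381.15 × 4.78×10² × 5.19×10⁴ = 5.22×10⁻¹³ V²
V_n = √(5.22×10⁻¹³) = 7.22×10⁻⁷ V = 722 nV

722 nV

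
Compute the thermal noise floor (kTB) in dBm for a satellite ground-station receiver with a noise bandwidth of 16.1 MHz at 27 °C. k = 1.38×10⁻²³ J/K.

−101.8 dBm

T = 27 °C + 273.15 = 300.15 K
P_n = kTB = 1.38×10⁻²³ × 300.15 × 1.61×10⁷ = 6.67×10⁻¹⁴ W
In dBm: 10 log₁₀(6.67×10⁻¹⁴ / 10⁻³) = −101.8 dBm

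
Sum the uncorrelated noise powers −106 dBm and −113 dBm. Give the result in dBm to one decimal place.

−105.2 dBm

Convert to linear, add, convert back:
P₁ = 2.51×10⁻¹⁴ W, P₂ = 5.01×10⁻¹⁵ W
P_tot = 3.01×10⁻¹⁴ W → 10 log₁₀(P_tot / 10⁻³) = −105.2 dBm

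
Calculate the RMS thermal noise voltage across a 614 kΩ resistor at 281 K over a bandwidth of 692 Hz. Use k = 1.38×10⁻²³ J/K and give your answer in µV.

2.57 µV

V_n = √(4kTRB)
4kTRB = 4 × 1.38×10⁻²³ × 281 × 6.14×10⁵ × 6.92×10² = 6.59×10⁻¹² V²
V_n = √(6.59×10⁻¹²) = 2.57×10⁻⁶ V = 2.57 µV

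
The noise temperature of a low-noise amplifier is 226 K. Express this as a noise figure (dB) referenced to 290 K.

2.50 dB

F = 1 + T_e/T₀ = 1 + 226/290 = 1.77931
NF = 10 log₁₀(1.77931) = 2.50 dB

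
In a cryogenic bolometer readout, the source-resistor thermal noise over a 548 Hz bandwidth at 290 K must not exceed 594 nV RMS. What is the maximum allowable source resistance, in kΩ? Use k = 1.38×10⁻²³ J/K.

Johnson–Nyquist: V_n = √(4kTRB) ⇒ R = V_n² / (4kTB)
4kTB = 4 × 1.38×10⁻²³ × 290 × 5.48×10² = 8.77×10⁻¹⁸
R = (5.94×10⁻⁷)² / 8.77×10⁻¹⁸ = 4.02×10⁴ Ω = 40.2 kΩ

40.2 kΩ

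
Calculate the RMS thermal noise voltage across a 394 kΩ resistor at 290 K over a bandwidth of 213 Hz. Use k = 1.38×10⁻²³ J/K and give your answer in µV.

1.16 µV

V_n = √(4kTRB)
4kTRB = 4 × 1.38×10⁻²³ × 290 × 3.94×10⁵ × 2.13×10² = 1.34×10⁻¹² V²
V_n = √(1.34×10⁻¹²) = 1.16×10⁻⁶ V = 1.16 µV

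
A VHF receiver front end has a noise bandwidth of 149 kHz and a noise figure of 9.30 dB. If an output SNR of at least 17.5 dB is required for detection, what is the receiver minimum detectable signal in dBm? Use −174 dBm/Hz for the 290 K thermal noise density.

−95.5 dBm

Sensitivity = −174 + 10 log₁₀(B) + NF + SNR_min
= −174 + 51.73 + 9.30 + 17.5
= −95.47 dBm → −95.5 dBm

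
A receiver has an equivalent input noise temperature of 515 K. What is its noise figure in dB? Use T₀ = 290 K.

F = 1 + T_e/T₀ = 1 + 515/290 = 2.77586
NF = 10 log₁₀(2.77586) = 4.43 dB

4.43 dB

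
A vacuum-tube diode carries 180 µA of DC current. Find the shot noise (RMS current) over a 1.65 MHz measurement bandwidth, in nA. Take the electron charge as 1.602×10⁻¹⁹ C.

9.75 nA

I_n = √(2qI·B)
2qI·B = 2 × 1.602×10⁻¹⁹ × 1.80×10⁻⁴ × 1.65×10⁶ = 9.52×10⁻¹⁷ A²
I_n = √(9.52×10⁻¹⁷) = 9.75×10⁻⁹ A = 9.75 nA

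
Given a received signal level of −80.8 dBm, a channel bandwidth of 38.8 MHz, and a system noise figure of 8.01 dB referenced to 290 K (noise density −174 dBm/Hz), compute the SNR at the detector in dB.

Noise floor: N = −174 + 10 log₁₀(B) + NF
10 log₁₀(3.88×10⁷) = 75.89 dB
N = −174 + 75.89 + 8.01 = −90.10 dBm
SNR = P_sig − N = −80.8 − (−90.10) = 9.30 dB → 9.3 dB

9.3 dB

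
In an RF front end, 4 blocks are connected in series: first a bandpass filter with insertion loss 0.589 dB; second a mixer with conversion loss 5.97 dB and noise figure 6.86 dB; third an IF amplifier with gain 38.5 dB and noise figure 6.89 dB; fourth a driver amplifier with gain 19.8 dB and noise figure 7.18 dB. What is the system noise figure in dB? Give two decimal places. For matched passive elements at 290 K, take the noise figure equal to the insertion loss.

13.65 dB

Convert to linear (a loss of L dB is a gain of −L dB): F_i = 10^(NF_i/10), G_i = 10^(G_i,dB/10)
  Stage 1: F_1 = 10^(0.589/10) = 1.145, G_1 = 10^(−0.589/10) = 0.8732
  Stage 2: F_2 = 10^(6.86/10) = 4.853, G_2 = 10^(−5.97/10) = 0.2529
  Stage 3: F_3 = 10^(6.89/10) = 4.887, G_3 = 10^(38.5/10) = 7079
  Stage 4: F_4 = 10^(7.18/10) = 5.224, G_4 = 10^(19.8/10) = 95.50
Friis cascade:
  F = 1.145 + (4.853 − 1)/0.8732 + (4.887 − 1)/0.2209 + (5.224 − 1)/1564 = 23.16
NF = 10 log₁₀(23.16) = 13.65 dB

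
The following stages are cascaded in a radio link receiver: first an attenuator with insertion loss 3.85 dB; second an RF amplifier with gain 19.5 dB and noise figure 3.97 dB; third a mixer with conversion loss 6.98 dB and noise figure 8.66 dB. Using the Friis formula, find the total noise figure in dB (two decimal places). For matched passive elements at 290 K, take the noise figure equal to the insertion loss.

7.94 dB

Convert to linear (a loss of L dB is a gain of −L dB): F_i = 10^(NF_i/10), G_i = 10^(G_i,dB/10)
  Stage 1: F_1 = 10^(3.85/10) = 2.427, G_1 = 10^(−3.85/10) = 0.4121
  Stage 2: F_2 = 10^(3.97/10) = 2.495, G_2 = 10^(19.5/10) = 89.13
  Stage 3: F_3 = 10^(8.66/10) = 7.345, G_3 = 10^(−6.98/10) = 0.2004
Friis cascade:
  F = 2.427 + (2.495 − 1)/0.4121 + (7.345 − 1)/36.73 = 6.226
NF = 10 log₁₀(6.226) = 7.94 dB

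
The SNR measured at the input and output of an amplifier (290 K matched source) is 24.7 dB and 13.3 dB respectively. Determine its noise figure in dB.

NF (dB) = SNR_in(dB) − SNR_out(dB) when the source is at T₀
NF = 24.7 − 13.3 = 11.4 dB

11.4 dB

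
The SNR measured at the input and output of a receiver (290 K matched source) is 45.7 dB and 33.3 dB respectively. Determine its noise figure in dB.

NF (dB) = SNR_in(dB) − SNR_out(dB) when the source is at T₀
NF = 45.7 − 33.3 = 12.4 dB

12.4 dB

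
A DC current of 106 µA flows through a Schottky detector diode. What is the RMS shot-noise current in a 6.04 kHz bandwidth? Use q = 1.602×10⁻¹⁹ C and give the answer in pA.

I_n = √(2qI·B)
2qI·B = 2 × 1.602×10⁻¹⁹ × 1.06×10⁻⁴ × 6.04×10³ = 2.05×10⁻¹⁹ A²
I_n = √(2.05×10⁻¹⁹) = 4.53×10⁻¹⁰ A = 453 pA

453 pA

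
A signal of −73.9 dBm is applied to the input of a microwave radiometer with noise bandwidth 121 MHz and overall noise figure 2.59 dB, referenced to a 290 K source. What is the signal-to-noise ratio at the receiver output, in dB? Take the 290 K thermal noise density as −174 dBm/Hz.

16.7 dB

Noise floor: N = −174 + 10 log₁₀(B) + NF
10 log₁₀(1.21×10⁸) = 80.83 dB
N = −174 + 80.83 + 2.59 = −90.58 dBm
SNR = P_sig − N = −73.9 − (−90.58) = 16.68 dB → 16.7 dB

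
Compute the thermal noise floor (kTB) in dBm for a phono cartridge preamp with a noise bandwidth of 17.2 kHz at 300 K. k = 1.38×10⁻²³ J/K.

P_n = kTB = 1.38×10⁻²³ × 300 × 1.72×10⁴ = 7.12×10⁻¹⁷ W
In dBm: 10 log₁₀(7.12×10⁻¹⁷ / 10⁻³) = −131.5 dBm

−131.5 dBm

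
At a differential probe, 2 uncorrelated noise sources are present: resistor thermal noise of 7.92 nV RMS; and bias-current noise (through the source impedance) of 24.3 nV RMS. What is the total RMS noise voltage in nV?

25.6 nV

Uncorrelated sources add in power (mean-square): V_tot = √(ΣV_i²)
V_tot = √[(7.92×10⁻⁹)² + (2.43×10⁻⁸)²] = 2.56×10⁻⁸ V = 25.6 nV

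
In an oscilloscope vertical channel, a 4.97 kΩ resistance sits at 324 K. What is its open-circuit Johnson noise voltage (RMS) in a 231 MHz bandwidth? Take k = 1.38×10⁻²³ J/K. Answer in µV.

V_n = √(4kTRB)
4kTRB = 4 × 1.38×10⁻²³ × 324 × 4.97×10³ × 2.31×10⁸ = 2.05×10⁻⁸ V²
V_n = √(2.05×10⁻⁸) = 1.43×10⁻⁴ V = 143 µV

143 µV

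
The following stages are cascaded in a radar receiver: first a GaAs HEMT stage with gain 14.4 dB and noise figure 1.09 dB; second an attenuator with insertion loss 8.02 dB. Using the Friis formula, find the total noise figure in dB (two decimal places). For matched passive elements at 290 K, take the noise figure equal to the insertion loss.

1.70 dB

Convert to linear (a loss of L dB is a gain of −L dB): F_i = 10^(NF_i/10), G_i = 10^(G_i,dB/10)
  Stage 1: F_1 = 10^(1.09/10) = 1.285, G_1 = 10^(14.4/10) = 27.54
  Stage 2: F_2 = 10^(8.02/10) = 6.339, G_2 = 10^(−8.02/10) = 0.1578
Friis cascade:
  F = 1.285 + (6.339 − 1)/27.54 = 1.479
NF = 10 log₁₀(1.479) = 1.70 dB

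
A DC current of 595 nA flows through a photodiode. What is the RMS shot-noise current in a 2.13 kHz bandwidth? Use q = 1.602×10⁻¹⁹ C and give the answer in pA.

I_n = √(2qI·B)
2qI·B = 2 × 1.602×10⁻¹⁹ × 5.95×10⁻⁷ × 2.13×10³ = 4.06×10⁻²² A²
I_n = √(4.06×10⁻²²) = 2.02×10⁻¹¹ A = 20.2 pA

20.2 pA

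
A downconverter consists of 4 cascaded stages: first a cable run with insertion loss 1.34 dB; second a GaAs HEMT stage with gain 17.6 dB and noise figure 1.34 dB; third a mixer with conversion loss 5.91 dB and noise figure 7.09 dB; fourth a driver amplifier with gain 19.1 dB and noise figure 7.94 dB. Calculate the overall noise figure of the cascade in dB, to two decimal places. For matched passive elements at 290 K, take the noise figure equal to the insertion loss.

3.86 dB

Convert to linear (a loss of L dB is a gain of −L dB): F_i = 10^(NF_i/10), G_i = 10^(G_i,dB/10)
  Stage 1: F_1 = 10^(1.34/10) = 1.361, G_1 = 10^(−1.34/10) = 0.7345
  Stage 2: F_2 = 10^(1.34/10) = 1.361, G_2 = 10^(17.6/10) = 57.54
  Stage 3: F_3 = 10^(7.09/10) = 5.117, G_3 = 10^(−5.91/10) = 0.2564
  Stage 4: F_4 = 10^(7.94/10) = 6.223, G_4 = 10^(19.1/10) = 81.28
Friis cascade:
  F = 1.361 + (1.361 − 1)/0.7345 + (5.117 − 1)/42.27 + (6.223 − 1)/10.84 = 2.433
NF = 10 log₁₀(2.433) = 3.86 dB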